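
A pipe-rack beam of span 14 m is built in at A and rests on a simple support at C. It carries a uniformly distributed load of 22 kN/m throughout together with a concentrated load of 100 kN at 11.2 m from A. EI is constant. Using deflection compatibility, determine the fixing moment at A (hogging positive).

Take the reaction at C as the redundant and release it; the primary structure is a cantilever fixed at A.
Deflection at C on the released cantilever, summing each load's contribution:
  UDL 22: wL⁴/(8EI) = 105644/EI
  point load 100 at a = 11.2: Pa²(3L − a)/(6EI) = 64393/EI
  δ_0 = 170037/EI
Flexibility coefficient — unit upward force at C: δ_{CC} = L³/(3EI) = 914.7/EI.
Compatibility at C: δ_0 − R_C·δ_{CC} = 0, so R_C = 170037/914.7 = 185.9 kN.
Moment equilibrium about A: M_A = Σ(load moments about A) − R_C·L = 3276 − 185.9×14 = 673.4 kN·m.

M_A = 673.4 kN·m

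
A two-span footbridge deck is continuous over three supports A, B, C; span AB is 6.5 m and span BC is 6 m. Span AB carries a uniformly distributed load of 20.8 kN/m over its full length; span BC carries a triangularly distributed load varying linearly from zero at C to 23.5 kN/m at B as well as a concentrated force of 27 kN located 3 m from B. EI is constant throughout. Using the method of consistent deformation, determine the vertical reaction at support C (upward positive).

Release continuity at B by inserting a hinge; the redundant is the internal moment M_B. The primary structure is two simply-supported spans AB and BC.
Discontinuity in slope at B on the released structure — sum the simple-span end rotations:
  span AB: UDL 20.8: wL³/(24EI) = 238/EI
  span BC: triangular load, peak 23.5: w₀L³/(45EI) = 112.8/EI
  span BC: point load 27 at a = 3: Pab(L + b)/(6LEI) = 60.75/EI
  relative rotation θ_0 = (238 + 173.6)/EI = 411.6/EI
A unit hogging moment at B produces rotation L₁/(3EI) + L₂/(3EI) = 4.167/EI.
Compatibility: M_B·(L₁+L₂)/(3EI) = θ_0, giving M_B = 98.77 kN·m (hogging).
Span BC, ΣM about C: R_B^{BC}·6 = 363 + 98.77, so R_B^{BC} = 76.96 kN and R_C = 97.5 − 76.96 = 20.54 kN.

R_C = 20.54 kN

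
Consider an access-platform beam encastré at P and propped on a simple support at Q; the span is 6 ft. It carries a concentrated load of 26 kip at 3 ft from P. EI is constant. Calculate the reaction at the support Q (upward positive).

Remove the prop at Q; the released (primary) structure is a cantilever built in at P.
Primary-structure tip deflection at Q by superposition:
  point load 26 at a = 3: Pa²(3L − a)/(6EI) = 585/EI
Tip deflection under a unit load at Q: L³/(3EI) = 72/EI.
The prop prevents deflection at Q: R_Q = δ_0/δ_{QQ} = 585/72 = 8.125 kip.

R_Q = 8.125 kip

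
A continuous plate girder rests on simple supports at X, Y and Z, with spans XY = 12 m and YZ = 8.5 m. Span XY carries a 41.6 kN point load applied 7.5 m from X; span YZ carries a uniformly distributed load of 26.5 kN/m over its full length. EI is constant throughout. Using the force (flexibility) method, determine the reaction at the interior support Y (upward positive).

R_Y = 169.8 kN

Insert a hinge at Y; M_Y is the redundant, and each span becomes simply supported.
Rotations at Y on the released spans (each span's end-slope, ×1/EI):
  span XY: point load 41.6 at a = 7.5: Pab(L + a)/(6LEI) = 380.2/EI
  span YZ: UDL 26.5: wL³/(24EI) = 678.1/EI
  relative rotation θ_0 = (380.2 + 678.1)/EI = 1058/EI
A unit hogging moment at Y produces rotation L₁/(3EI) + L₂/(3EI) = 6.833/EI.
Compatibility: M_Y·(L₁+L₂)/(3EI) = θ_0, giving M_Y = 154.9 kN·m (hogging).
Span XY, ΣM about X with M_Y applied at Y: R_Y^{XY}·12 = 312 + 154.9, so R_Y^{XY} = 38.91 kN and R_X = 41.6 − 38.91 = 2.693 kN.
Span YZ, ΣM about Z: R_Y^{YZ}·8.5 = 957.3 + 154.9, so R_Y^{YZ} = 130.8 kN and R_Z = 225.2 − 130.8 = 94.4 kN.
R_Y = 38.91 + 130.8 = 169.8 kN.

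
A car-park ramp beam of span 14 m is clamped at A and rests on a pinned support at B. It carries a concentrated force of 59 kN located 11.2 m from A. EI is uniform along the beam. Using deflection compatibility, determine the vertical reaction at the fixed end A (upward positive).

Release the roller at B. Primary structure: cantilever fixed at A.
Free-end deflection of the primary structure under the applied loading (downward +):
  point load 59 at a = 11.2: Pa²(3L − a)/(6EI) = 37992/EI
Tip deflection under a unit load at B: L³/(3EI) = 914.7/EI.
The prop prevents deflection at B: R_B = δ_0/δ_{BB} = 37992/914.7 = 41.54 kN.
Vertical equilibrium: R_A = ΣP − R_B = 59 − 41.54 = 17.46 kN.

R_A = 17.46 kN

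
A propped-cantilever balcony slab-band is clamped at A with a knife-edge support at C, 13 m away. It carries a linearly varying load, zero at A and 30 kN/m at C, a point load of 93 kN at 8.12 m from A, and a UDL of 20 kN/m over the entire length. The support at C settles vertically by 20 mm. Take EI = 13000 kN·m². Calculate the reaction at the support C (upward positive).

Remove the prop at C; the released (primary) structure is a cantilever built in at A.
Primary-structure tip deflection at C by superposition:
  triangular load, peak 30 at the free end: 11w₀L⁴/(120EI) = 78543/EI
  point load 93 at a = 8.12: Pa²(3L − a)/(6EI) = 31559/EI
  UDL 20: wL⁴/(8EI) = 71402/EI
  δ_0 = 181504/EI
Flexibility coefficient — unit upward force at C: δ_{CC} = L³/(3EI) = 732.3/EI.
With EI = 13000 kN·m²: δ_0 = 13.962 m and δ_{CC} = 0.056333 m/kN.
Compatibility — the beam at C must follow the support down by 0.02 m: δ_0 − R_C·δ_{CC} = 0.02, so R_C = (13.962 − 0.02)/0.056333 = 247.5 kN.

R_C = 247.5 kN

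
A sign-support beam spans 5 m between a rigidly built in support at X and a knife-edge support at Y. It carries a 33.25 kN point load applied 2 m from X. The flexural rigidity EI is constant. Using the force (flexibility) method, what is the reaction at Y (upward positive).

Remove the prop at Y; the released (primary) structure is a cantilever built in at X.
Free-end deflection of the primary structure under the applied loading (downward +):
  point load 33.25 at a = 2: Pa²(3L − a)/(6EI) = 288.2/EI
Tip deflection under a unit load at Y: L³/(3EI) = 41.67/EI.
Compatibility at Y: δ_0 − R_Y·δ_{YY} = 0, so R_Y = 288.2/41.67 = 6.916 kN.

R_Y = 6.916 kN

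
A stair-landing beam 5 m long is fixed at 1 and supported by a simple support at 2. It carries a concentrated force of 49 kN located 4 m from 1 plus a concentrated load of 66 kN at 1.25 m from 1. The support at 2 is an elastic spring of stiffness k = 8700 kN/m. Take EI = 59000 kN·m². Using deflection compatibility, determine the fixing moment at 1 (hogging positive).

M_1 = 105.8 kN·m

Release the roller at 2. Primary structure: cantilever fixed at 1.
Free-end deflection of the primary structure under the applied loading (downward +):
  point load 49 at a = 4: Pa²(3L − a)/(6EI) = 1437/EI
  point load 66 at a = 1.25: Pa²(3L − a)/(6EI) = 236.3/EI
  δ_0 = 1674/EI
Flexibility coefficient — unit upward force at 2: δ_{22} = L³/(3EI) = 41.67/EI.
With EI = 59000 kN·m²: δ_0 = 0.028367 m and δ_{22} = 0.000706 m/kN.
Compatibility — the spring shortens by R_2/k under the reaction it provides: δ_0 − R_2·δ_{22} = R_2/k. With 1/k = 0.000115 m/kN, R_2 = δ_0 / (δ_{22} + 1/k) = 0.028367 / (0.000706 + 0.000115) = 34.55 kN.
Moment equilibrium about 1: M_1 = Σ(load moments about 1) − R_2·L = 278.5 − 34.55×5 = 105.8 kN·m.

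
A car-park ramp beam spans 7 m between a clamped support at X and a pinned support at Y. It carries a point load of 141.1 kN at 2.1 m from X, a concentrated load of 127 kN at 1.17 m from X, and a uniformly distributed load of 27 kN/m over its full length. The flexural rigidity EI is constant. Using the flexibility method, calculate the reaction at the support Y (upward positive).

R_Y = 93.04 kN

Choose R_Y as the redundant. The primary structure is the cantilever fixed at X.
Downward deflection at the released point Y due to the loads:
  point load 141.1 at a = 2.1: Pa²(3L − a)/(6EI) = 1960/EI
  point load 127 at a = 1.17: Pa²(3L − a)/(6EI) = 574.6/EI
  UDL 27: wL⁴/(8EI) = 8103/EI
  δ_0 = 10638/EI
Flexibility coefficient — unit upward force at Y: δ_{YY} = L³/(3EI) = 114.3/EI.
Compatibility at Y: δ_0 − R_Y·δ_{YY} = 0, so R_Y = 10638/114.3 = 93.04 kN.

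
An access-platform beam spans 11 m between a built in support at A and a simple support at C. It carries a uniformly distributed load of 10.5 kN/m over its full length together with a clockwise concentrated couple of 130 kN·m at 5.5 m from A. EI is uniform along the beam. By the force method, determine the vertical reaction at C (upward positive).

R_C = 56.61 kN

Take the reaction at C as the redundant and release it; the primary structure is a cantilever fixed at A.
Downward deflection at the released point C due to the loads:
  UDL 10.5: wL⁴/(8EI) = 19216/EI
  clockwise couple 130 at a = 5.5: M₀a(2L − a)/(2EI) = 5899/EI
  δ_0 = 25115/EI
Flexibility coefficient — unit upward force at C: δ_{CC} = L³/(3EI) = 443.7/EI.
The prop prevents deflection at C: R_C = δ_0/δ_{CC} = 25115/443.7 = 56.61 kN.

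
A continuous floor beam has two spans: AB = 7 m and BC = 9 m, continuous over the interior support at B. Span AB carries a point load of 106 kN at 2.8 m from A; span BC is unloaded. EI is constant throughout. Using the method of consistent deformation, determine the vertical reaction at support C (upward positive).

Take M_B as the redundant. Released structure: two simple spans AB and BC with a hinge at B.
End slopes at the hinge B, treating each span as simply supported:
  span AB: point load 106 at a = 2.8: Pab(L + a)/(6LEI) = 290.9/EI
  relative rotation θ_0 = (290.9 + 0)/EI = 290.9/EI
A unit hogging moment at B produces rotation L₁/(3EI) + L₂/(3EI) = 5.333/EI.
Compatibility: M_B·(L₁+L₂)/(3EI) = θ_0, giving M_B = 54.54 kN·m (hogging).
Span BC, ΣM about C: R_B^{BC}·9 = 0 + 54.54, so R_B^{BC} = 6.06 kN and R_C = 0 − 6.06 = -6.06 kN.

R_C = -6.06 kN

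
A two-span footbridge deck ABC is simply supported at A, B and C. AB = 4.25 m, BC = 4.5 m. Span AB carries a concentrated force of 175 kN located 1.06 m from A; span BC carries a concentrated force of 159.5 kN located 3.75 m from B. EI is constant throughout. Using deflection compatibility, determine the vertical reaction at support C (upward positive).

Release continuity at B by inserting a hinge; the redundant is the internal moment M_B. The primary structure is two simply-supported spans AB and BC.
Discontinuity in slope at B on the released structure — sum the simple-span end rotations:
  span AB: point load 175 at a = 1.06: Pab(L + a)/(6LEI) = 123.2/EI
  span BC: point load 159.5 at a = 3.75: Pab(L + b)/(6LEI) = 87.23/EI
  relative rotation θ_0 = (123.2 + 87.23)/EI = 210.4/EI
A unit hogging moment at B produces rotation L₁/(3EI) + L₂/(3EI) = 2.917/EI.
Compatibility: M_B·(L₁+L₂)/(3EI) = θ_0, giving M_B = 72.15 kN·m (hogging).
Span BC, ΣM about C: R_B^{BC}·4.5 = 119.6 + 72.15, so R_B^{BC} = 42.62 kN and R_C = 159.5 − 42.62 = 116.9 kN.

R_C = 116.9 kN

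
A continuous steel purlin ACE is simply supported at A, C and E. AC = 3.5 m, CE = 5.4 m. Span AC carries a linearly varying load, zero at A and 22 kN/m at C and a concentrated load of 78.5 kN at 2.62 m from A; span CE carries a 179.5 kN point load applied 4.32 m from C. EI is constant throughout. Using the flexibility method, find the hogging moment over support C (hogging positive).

M_C = 81.3 kN·m

Release continuity at C by inserting a hinge; the redundant is the internal moment M_C. The primary structure is two simply-supported spans AC and CE.
End slopes at the hinge C, treating each span as simply supported:
  span AC: triangular load, peak 22: w₀L³/(45EI) = 20.96/EI
  span AC: point load 78.5 at a = 2.62: Pab(L + a)/(6LEI) = 52.75/EI
  span CE: point load 179.5 at a = 4.32: Pab(L + b)/(6LEI) = 167.5/EI
  relative rotation θ_0 = (73.71 + 167.5)/EI = 241.2/EI
A unit hogging moment at C produces rotation L₁/(3EI) + L₂/(3EI) = 2.967/EI.
Compatibility: M_C·(L₁+L₂)/(3EI) = θ_0, giving M_C = 81.3 kN·m (hogging).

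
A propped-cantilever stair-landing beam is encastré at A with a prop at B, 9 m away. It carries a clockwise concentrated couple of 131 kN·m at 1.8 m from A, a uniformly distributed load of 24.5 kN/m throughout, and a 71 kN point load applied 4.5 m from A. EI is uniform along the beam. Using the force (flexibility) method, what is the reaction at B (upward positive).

Release the roller at B. Primary structure: cantilever fixed at A.
Primary-structure tip deflection at B by superposition:
  clockwise couple 131 at a = 1.8: M₀a(2L − a)/(2EI) = 1910/EI
  UDL 24.5: wL⁴/(8EI) = 20093/EI
  point load 71 at a = 4.5: Pa²(3L − a)/(6EI) = 5392/EI
  δ_0 = 27395/EI
Tip deflection under a unit load at B: L³/(3EI) = 243/EI.
Compatibility at B: δ_0 − R_B·δ_{BB} = 0, so R_B = 27395/243 = 112.7 kN.

R_B = 112.7 kN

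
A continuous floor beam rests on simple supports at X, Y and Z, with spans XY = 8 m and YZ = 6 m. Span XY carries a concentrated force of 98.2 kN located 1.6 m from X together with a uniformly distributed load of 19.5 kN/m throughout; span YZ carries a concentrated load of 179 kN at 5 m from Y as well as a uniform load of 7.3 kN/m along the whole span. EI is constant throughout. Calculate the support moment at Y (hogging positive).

M_Y = 183.6 kN·m

Insert a hinge at Y; M_Y is the redundant, and each span becomes simply supported.
Rotations at Y on the released spans (each span's end-slope, ×1/EI):
  span XY: point load 98.2 at a = 1.6: Pab(L + a)/(6LEI) = 201.1/EI
  span XY: UDL 19.5: wL³/(24EI) = 416/EI
  span YZ: point load 179 at a = 5: Pab(L + b)/(6LEI) = 174/EI
  span YZ: UDL 7.3: wL³/(24EI) = 65.7/EI
  relative rotation θ_0 = (617.1 + 239.7)/EI = 856.8/EI
A unit hogging moment at Y produces rotation L₁/(3EI) + L₂/(3EI) = 4.667/EI.
Slope continuity at Y: θ_0 = M_Y·4.667/EI, so M_Y = 856.8/4.667 = 183.6 kN·m (hogging).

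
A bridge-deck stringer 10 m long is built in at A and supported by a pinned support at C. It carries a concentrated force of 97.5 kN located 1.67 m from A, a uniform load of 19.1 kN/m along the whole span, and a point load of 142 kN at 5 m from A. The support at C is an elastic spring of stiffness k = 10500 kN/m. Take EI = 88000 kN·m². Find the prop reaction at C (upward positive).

R_C = 116.9 kN

Choose R_C as the redundant. The primary structure is the cantilever fixed at A.
Primary-structure tip deflection at C by superposition:
  point load 97.5 at a = 1.67: Pa²(3L − a)/(6EI) = 1284/EI
  UDL 19.1: wL⁴/(8EI) = 23875/EI
  point load 142 at a = 5: Pa²(3L − a)/(6EI) = 14792/EI
  δ_0 = 39951/EI
Tip deflection under a unit load at C: L³/(3EI) = 333.3/EI.
With EI = 88000 kN·m²: δ_0 = 0.45398 m and δ_{CC} = 0.003788 m/kN.
Compatibility — the spring shortens by R_C/k under the reaction it provides: δ_0 − R_C·δ_{CC} = R_C/k. With 1/k = 0.000095 m/kN, R_C = δ_0 / (δ_{CC} + 1/k) = 0.45398 / (0.003788 + 0.000095) = 116.9 kN.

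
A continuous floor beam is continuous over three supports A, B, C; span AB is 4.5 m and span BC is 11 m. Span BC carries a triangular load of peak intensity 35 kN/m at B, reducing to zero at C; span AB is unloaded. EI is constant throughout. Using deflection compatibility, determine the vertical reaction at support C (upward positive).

R_C = 45.95 kN

Insert a hinge at B; M_B is the redundant, and each span becomes simply supported.
Discontinuity in slope at B on the released structure — sum the simple-span end rotations:
  span BC: triangular load, peak 35: w₀L³/(45EI) = 1035/EI
  relative rotation θ_0 = (0 + 1035)/EI = 1035/EI
A unit hogging moment at B produces rotation L₁/(3EI) + L₂/(3EI) = 5.167/EI.
Slope continuity at B: θ_0 = M_B·5.167/EI, so M_B = 1035/5.167 = 200.4 kN·m (hogging).
Span BC, ΣM about C: R_B^{BC}·11 = 1412 + 200.4, so R_B^{BC} = 146.5 kN and R_C = 192.5 − 146.5 = 45.95 kN.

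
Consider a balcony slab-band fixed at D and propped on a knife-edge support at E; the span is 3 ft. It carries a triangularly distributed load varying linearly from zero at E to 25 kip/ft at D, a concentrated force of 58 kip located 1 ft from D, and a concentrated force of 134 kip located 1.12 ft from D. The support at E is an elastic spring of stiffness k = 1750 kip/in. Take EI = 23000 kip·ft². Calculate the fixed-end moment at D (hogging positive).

M_D = 136.9 kip·ft

Take the reaction at E as the redundant and release it; the primary structure is a cantilever fixed at D.
Primary-structure tip deflection at E by superposition:
  triangular load, peak 25 at the fixed end: w₀L⁴/(30EI) = 67.5/EI
  point load 58 at a = 1: Pa²(3L − a)/(6EI) = 77.33/EI
  point load 134 at a = 1.12: Pa²(3L − a)/(6EI) = 220.8/EI
  δ_0 = 365.6/EI
Flexibility coefficient — unit upward force at E: δ_{EE} = L³/(3EI) = 9/EI.
With EI = 23000 kip·ft²: δ_0 = 0.015895 ft and δ_{EE} = 0.000391 ft/kip.
Compatibility — the spring shortens by R_E/k under the reaction it provides: δ_0 − R_E·δ_{EE} = R_E/k. With 1/k = 1/(1750×12) ft/kip = 0.000048 ft/kip, R_E = δ_0 / (δ_{EE} + 1/k) = 0.015895 / (0.000391 + 0.000048) = 36.21 kip.
Moment equilibrium about D: M_D = Σ(load moments about D) − R_E·L = 245.6 − 36.21×3 = 136.9 kip·ft.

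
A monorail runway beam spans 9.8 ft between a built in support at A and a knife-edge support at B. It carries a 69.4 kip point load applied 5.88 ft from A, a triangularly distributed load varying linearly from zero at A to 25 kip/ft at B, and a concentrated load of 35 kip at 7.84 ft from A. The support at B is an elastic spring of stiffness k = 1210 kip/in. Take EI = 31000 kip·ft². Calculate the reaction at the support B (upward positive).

Choose R_B as the redundant. The primary structure is the cantilever fixed at A.
Downward deflection at the released point B due to the loads:
  point load 69.4 at a = 5.88: Pa²(3L − a)/(6EI) = 9406/EI
  triangular load, peak 25 at the free end: 11w₀L⁴/(120EI) = 21138/EI
  point load 35 at a = 7.84: Pa²(3L − a)/(6EI) = 7730/EI
  δ_0 = 38274/EI
Tip deflection under a unit load at B: L³/(3EI) = 313.7/EI.
With EI = 31000 kip·ft²: δ_0 = 1.2346 ft and δ_{BB} = 0.01012 ft/kip.
Compatibility — the spring shortens by R_B/k under the reaction it provides: δ_0 − R_B·δ_{BB} = R_B/k. With 1/k = 1/(1210×12) ft/kip = 0.000069 ft/kip, R_B = δ_0 / (δ_{BB} + 1/k) = 1.2346 / (0.01012 + 0.000069) = 121.2 kip.

R_B = 121.2 kip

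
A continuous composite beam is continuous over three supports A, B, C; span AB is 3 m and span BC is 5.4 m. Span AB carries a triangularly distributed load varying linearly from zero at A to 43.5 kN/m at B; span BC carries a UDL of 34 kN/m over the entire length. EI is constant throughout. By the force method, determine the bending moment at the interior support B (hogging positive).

Insert a hinge at B; M_B is the redundant, and each span becomes simply supported.
Rotations at B on the released spans (each span's end-slope, ×1/EI):
  span AB: triangular load, peak 43.5: w₀L³/(45EI) = 26.1/EI
  span BC: UDL 34: wL³/(24EI) = 223.1/EI
  relative rotation θ_0 = (26.1 + 223.1)/EI = 249.2/EI
A unit hogging moment at B produces rotation L₁/(3EI) + L₂/(3EI) = 2.8/EI.
Compatibility: M_B·(L₁+L₂)/(3EI) = θ_0, giving M_B = 88.99 kN·m (hogging).

M_B = 88.99 kN·m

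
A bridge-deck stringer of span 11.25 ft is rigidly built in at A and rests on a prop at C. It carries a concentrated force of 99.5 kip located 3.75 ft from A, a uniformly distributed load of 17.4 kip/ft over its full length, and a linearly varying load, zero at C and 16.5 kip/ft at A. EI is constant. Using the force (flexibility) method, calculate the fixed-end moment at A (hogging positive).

M_A = 621.8 kip·ft

Remove the prop at C; the released (primary) structure is a cantilever built in at A.
Downward deflection at the released point C due to the loads:
  point load 99.5 at a = 3.75: Pa²(3L − a)/(6EI) = 6996/EI
  UDL 17.4: wL⁴/(8EI) = 34839/EI
  triangular load, peak 16.5 at the fixed end: w₀L⁴/(30EI) = 8810/EI
  δ_0 = 50645/EI
Flexibility coefficient — unit upward force at C: δ_{CC} = L³/(3EI) = 474.6/EI.
Compatibility at C: δ_0 − R_C·δ_{CC} = 0, so R_C = 50645/474.6 = 106.7 kip.
Moment equilibrium about A: M_A = Σ(load moments about A) − R_C·L = 1822 − 106.7×11.25 = 621.8 kip·ft.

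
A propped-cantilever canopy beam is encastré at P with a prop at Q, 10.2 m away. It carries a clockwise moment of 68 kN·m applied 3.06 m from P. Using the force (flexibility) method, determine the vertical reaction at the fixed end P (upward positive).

R_P = -5.1 kN

Release the roller at Q. Primary structure: cantilever fixed at P.
Primary-structure tip deflection at Q by superposition:
  clockwise couple 68 at a = 3.06: M₀a(2L − a)/(2EI) = 1804/EI
Flexibility coefficient — unit upward force at Q: δ_{QQ} = L³/(3EI) = 353.7/EI.
Compatibility at Q: δ_0 − R_Q·δ_{QQ} = 0, so R_Q = 1804/353.7 = 5.1 kN.
Vertical equilibrium: R_P = ΣP − R_Q = 0 − 5.1 = -5.1 kN.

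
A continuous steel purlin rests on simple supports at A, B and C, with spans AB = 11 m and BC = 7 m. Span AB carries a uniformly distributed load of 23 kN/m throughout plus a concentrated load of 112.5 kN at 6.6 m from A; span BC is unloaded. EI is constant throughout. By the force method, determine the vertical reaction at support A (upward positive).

R_A = 139 kN

Release continuity at B by inserting a hinge; the redundant is the internal moment M_B. The primary structure is two simply-supported spans AB and BC.
End slopes at the hinge B, treating each span as simply supported:
  span AB: UDL 23: wL³/(24EI) = 1276/EI
  span AB: point load 112.5 at a = 6.6: Pab(L + a)/(6LEI) = 871.2/EI
  relative rotation θ_0 = (2147 + 0)/EI = 2147/EI
A unit hogging moment at B produces rotation L₁/(3EI) + L₂/(3EI) = 6/EI.
Compatibility: M_B·(L₁+L₂)/(3EI) = θ_0, giving M_B = 357.8 kN·m (hogging).
Span AB, ΣM about A with M_B applied at B: R_B^{AB}·11 = 2134 + 357.8, so R_B^{AB} = 226.5 kN and R_A = 365.5 − 226.5 = 139 kN.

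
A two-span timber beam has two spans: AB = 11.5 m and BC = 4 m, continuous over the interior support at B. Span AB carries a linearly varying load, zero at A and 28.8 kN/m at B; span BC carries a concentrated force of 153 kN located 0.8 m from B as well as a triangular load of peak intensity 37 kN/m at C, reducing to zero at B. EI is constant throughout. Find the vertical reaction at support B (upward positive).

Take M_B as the redundant. Released structure: two simple spans AB and BC with a hinge at B.
Discontinuity in slope at B on the released structure — sum the simple-span end rotations:
  span AB: triangular load, peak 28.8: w₀L³/(45EI) = 973.4/EI
  span BC: point load 153 at a = 0.8: Pab(L + b)/(6LEI) = 117.5/EI
  span BC: triangular load, peak 37: 7w₀L³/(360EI) = 46.04/EI
  relative rotation θ_0 = (973.4 + 163.5)/EI = 1137/EI
A unit hogging moment at B produces rotation L₁/(3EI) + L₂/(3EI) = 5.167/EI.
Slope continuity at B: θ_0 = M_B·5.167/EI, so M_B = 1137/5.167 = 220 kN·m (hogging).
Span AB, ΣM about A with M_B applied at B: R_B^{AB}·11.5 = 1270 + 220, so R_B^{AB} = 129.5 kN and R_A = 165.6 − 129.5 = 36.07 kN.
Span BC, ΣM about C: R_B^{BC}·4 = 588.3 + 220, so R_B^{BC} = 202.1 kN and R_C = 227 − 202.1 = 24.92 kN.
R_B = 129.5 + 202.1 = 331.6 kN.

R_B = 331.6 kN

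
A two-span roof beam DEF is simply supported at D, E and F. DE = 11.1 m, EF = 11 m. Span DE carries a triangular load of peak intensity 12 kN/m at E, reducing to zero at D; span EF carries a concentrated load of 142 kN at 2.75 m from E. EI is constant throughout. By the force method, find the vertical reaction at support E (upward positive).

R_E = 182.9 kN

Release continuity at E by inserting a hinge; the redundant is the internal moment M_E. The primary structure is two simply-supported spans DE and EF.
Discontinuity in slope at E on the released structure — sum the simple-span end rotations:
  span DE: triangular load, peak 12: w₀L³/(45EI) = 364.7/EI
  span EF: point load 142 at a = 2.75: Pab(L + b)/(6LEI) = 939.6/EI
  relative rotation θ_0 = (364.7 + 939.6)/EI = 1304/EI
A unit hogging moment at E produces rotation L₁/(3EI) + L₂/(3EI) = 7.367/EI.
Slope continuity at E: θ_0 = M_E·7.367/EI, so M_E = 1304/7.367 = 177.1 kN·m (hogging).
Span DE, ΣM about D with M_E applied at E: R_E^{DE}·11.1 = 492.8 + 177.1, so R_E^{DE} = 60.35 kN and R_D = 66.6 − 60.35 = 6.249 kN.
Span EF, ΣM about F: R_E^{EF}·11 = 1172 + 177.1, so R_E^{EF} = 122.6 kN and R_F = 142 − 122.6 = 19.4 kN.
R_E = 60.35 + 122.6 = 182.9 kN.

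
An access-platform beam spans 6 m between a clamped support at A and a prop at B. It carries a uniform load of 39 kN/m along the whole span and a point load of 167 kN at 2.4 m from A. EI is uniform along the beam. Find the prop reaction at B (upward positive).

Remove the prop at B; the released (primary) structure is a cantilever built in at A.
Downward deflection at the released point B due to the loads:
  UDL 39: wL⁴/(8EI) = 6318/EI
  point load 167 at a = 2.4: Pa²(3L − a)/(6EI) = 2501/EI
  δ_0 = 8819/EI
Flexibility coefficient — unit upward force at B: δ_{BB} = L³/(3EI) = 72/EI.
Compatibility at B: δ_0 − R_B·δ_{BB} = 0, so R_B = 8819/72 = 122.5 kN.

R_B = 122.5 kN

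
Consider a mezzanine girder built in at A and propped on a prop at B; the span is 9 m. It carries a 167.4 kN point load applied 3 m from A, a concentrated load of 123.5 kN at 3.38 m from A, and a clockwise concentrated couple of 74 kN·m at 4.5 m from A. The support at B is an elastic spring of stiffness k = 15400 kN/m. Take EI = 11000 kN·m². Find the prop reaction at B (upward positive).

R_B = 56.74 kN

Release the roller at B. Primary structure: cantilever fixed at A.
Deflection at B on the released cantilever, summing each load's contribution:
  point load 167.4 at a = 3: Pa²(3L − a)/(6EI) = 6026/EI
  point load 123.5 at a = 3.38: Pa²(3L − a)/(6EI) = 5554/EI
  clockwise couple 74 at a = 4.5: M₀a(2L − a)/(2EI) = 2248/EI
  δ_0 = 13828/EI
Tip deflection under a unit load at B: L³/(3EI) = 243/EI.
With EI = 11000 kN·m²: δ_0 = 1.2571 m and δ_{BB} = 0.022091 m/kN.
Compatibility — the spring shortens by R_B/k under the reaction it provides: δ_0 − R_B·δ_{BB} = R_B/k. With 1/k = 0.000065 m/kN, R_B = δ_0 / (δ_{BB} + 1/k) = 1.2571 / (0.022091 + 0.000065) = 56.74 kN.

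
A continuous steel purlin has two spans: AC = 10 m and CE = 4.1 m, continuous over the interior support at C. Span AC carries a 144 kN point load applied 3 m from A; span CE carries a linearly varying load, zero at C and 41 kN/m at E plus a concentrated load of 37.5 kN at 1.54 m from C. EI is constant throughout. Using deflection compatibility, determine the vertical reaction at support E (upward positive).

R_E = 31.19 kN

Insert a hinge at C; M_C is the redundant, and each span becomes simply supported.
Discontinuity in slope at C on the released structure — sum the simple-span end rotations:
  span AC: point load 144 at a = 3: Pab(L + a)/(6LEI) = 655.2/EI
  span CE: triangular load, peak 41: 7w₀L³/(360EI) = 54.95/EI
  span CE: point load 37.5 at a = 1.54: Pab(L + b)/(6LEI) = 40.02/EI
  relative rotation θ_0 = (655.2 + 94.97)/EI = 750.2/EI
A unit hogging moment at C produces rotation L₁/(3EI) + L₂/(3EI) = 4.7/EI.
Compatibility: M_C·(L₁+L₂)/(3EI) = θ_0, giving M_C = 159.6 kN·m (hogging).
Span CE, ΣM about E: R_C^{CE}·4.1 = 210.9 + 159.6, so R_C^{CE} = 90.36 kN and R_E = 121.5 − 90.36 = 31.19 kN.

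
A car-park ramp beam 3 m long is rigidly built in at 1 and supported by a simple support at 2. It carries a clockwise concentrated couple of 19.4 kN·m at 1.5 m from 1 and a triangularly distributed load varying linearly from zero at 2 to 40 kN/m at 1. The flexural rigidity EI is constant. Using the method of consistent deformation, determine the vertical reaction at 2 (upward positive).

R_2 = 19.27 kN

Choose R_2 as the redundant. The primary structure is the cantilever fixed at 1.
Free-end deflection of the primary structure under the applied loading (downward +):
  clockwise couple 19.4 at a = 1.5: M₀a(2L − a)/(2EI) = 65.47/EI
  triangular load, peak 40 at the fixed end: w₀L⁴/(30EI) = 108/EI
  δ_0 = 173.5/EI
Flexibility coefficient — unit upward force at 2: δ_{22} = L³/(3EI) = 9/EI.
Compatibility at 2: δ_0 − R_2·δ_{22} = 0, so R_2 = 173.5/9 = 19.27 kN.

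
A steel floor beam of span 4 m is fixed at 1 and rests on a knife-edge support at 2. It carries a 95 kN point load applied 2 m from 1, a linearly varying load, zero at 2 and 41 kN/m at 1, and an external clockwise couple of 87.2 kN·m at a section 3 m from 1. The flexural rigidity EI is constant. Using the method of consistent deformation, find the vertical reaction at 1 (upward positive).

Release the roller at 2. Primary structure: cantilever fixed at 1.
Primary-structure tip deflection at 2 by superposition:
  point load 95 at a = 2: Pa²(3L − a)/(6EI) = 633.3/EI
  triangular load, peak 41 at the fixed end: w₀L⁴/(30EI) = 349.9/EI
  clockwise couple 87.2 at a = 3: M₀a(2L − a)/(2EI) = 654/EI
  δ_0 = 1637/EI
Flexibility coefficient — unit upward force at 2: δ_{22} = L³/(3EI) = 21.33/EI.
The prop prevents deflection at 2: R_2 = δ_0/δ_{22} = 1637/21.33 = 76.74 kN.
Vertical equilibrium: R_1 = ΣP − R_2 = 177 − 76.74 = 100.3 kN.

R_1 = 100.3 kN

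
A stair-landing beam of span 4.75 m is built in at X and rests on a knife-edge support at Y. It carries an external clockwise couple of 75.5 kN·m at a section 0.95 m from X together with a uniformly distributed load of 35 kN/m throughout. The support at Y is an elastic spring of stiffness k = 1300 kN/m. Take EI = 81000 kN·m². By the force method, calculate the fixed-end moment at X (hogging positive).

M_X = 347.6 kN·m

Remove the prop at Y; the released (primary) structure is a cantilever built in at X.
Deflection at Y on the released cantilever, summing each load's contribution:
  clockwise couple 75.5 at a = 0.95: M₀a(2L − a)/(2EI) = 306.6/EI
  UDL 35: wL⁴/(8EI) = 2227/EI
  δ_0 = 2534/EI
Flexibility coefficient — unit upward force at Y: δ_{YY} = L³/(3EI) = 35.72/EI.
With EI = 81000 kN·m²: δ_0 = 0.031281 m and δ_{YY} = 0.000441 m/kN.
Compatibility — the spring shortens by R_Y/k under the reaction it provides: δ_0 − R_Y·δ_{YY} = R_Y/k. With 1/k = 0.000769 m/kN, R_Y = δ_0 / (δ_{YY} + 1/k) = 0.031281 / (0.000441 + 0.000769) = 25.85 kN.
Moment equilibrium about X: M_X = Σ(load moments about X) − R_Y·L = 470.3 − 25.85×4.75 = 347.6 kN·m.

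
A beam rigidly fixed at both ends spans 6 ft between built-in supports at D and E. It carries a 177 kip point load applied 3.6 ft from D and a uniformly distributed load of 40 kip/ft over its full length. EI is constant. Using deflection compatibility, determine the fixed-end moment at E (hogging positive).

M_E = 272.9 kip·ft

Take the two fixed-end moments M_D, M_E as redundants; the released structure is the simple span DE.
End rotations of the released simple span under the applied load (×1/EI):
  at D: point load 177 at a = 3.6: Pab(L + b)/(6LEI) = 356.8/EI
  at E: point load 177 at a = 3.6: Pab(L + a)/(6LEI) = 407.8/EI
  at D: UDL 40: wL³/(24EI) = 360/EI
  at E: UDL 40: wL³/(24EI) = 360/EI
  θ_D0 = 716.8/EI,  θ_E0 = 767.8/EI
Flexibility coefficients: a unit moment at one end gives L/(3EI) there and L/(6EI) at the far end, so f₁₁ = f₂₂ = 2/EI and f₁₂ = f₂₁ = 1/EI.
Compatibility — zero rotation at each built-in end:
  2 M_D + 1 M_E = 716.8
  1 M_D + 2 M_E = 767.8
Solving the pair gives M_D = 222 kip·ft and M_E = 272.9 kip·ft (hogging).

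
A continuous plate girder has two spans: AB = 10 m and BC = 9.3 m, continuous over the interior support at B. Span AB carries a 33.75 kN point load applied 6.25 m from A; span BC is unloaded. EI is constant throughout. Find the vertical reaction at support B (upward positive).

R_B = 28 kN

Insert a hinge at B; M_B is the redundant, and each span becomes simply supported.
End slopes at the hinge B, treating each span as simply supported:
  span AB: point load 33.75 at a = 6.25: Pab(L + a)/(6LEI) = 214.2/EI
  relative rotation θ_0 = (214.2 + 0)/EI = 214.2/EI
A unit hogging moment at B produces rotation L₁/(3EI) + L₂/(3EI) = 6.433/EI.
Slope continuity at B: θ_0 = M_B·6.433/EI, so M_B = 214.2/6.433 = 33.3 kN·m (hogging).
Span AB, ΣM about A with M_B applied at B: R_B^{AB}·10 = 210.9 + 33.3, so R_B^{AB} = 24.42 kN and R_A = 33.75 − 24.42 = 9.326 kN.
Span BC, ΣM about C: R_B^{BC}·9.3 = 0 + 33.3, so R_B^{BC} = 3.581 kN and R_C = 0 − 3.581 = -3.581 kN.
R_B = 24.42 + 3.581 = 28 kN.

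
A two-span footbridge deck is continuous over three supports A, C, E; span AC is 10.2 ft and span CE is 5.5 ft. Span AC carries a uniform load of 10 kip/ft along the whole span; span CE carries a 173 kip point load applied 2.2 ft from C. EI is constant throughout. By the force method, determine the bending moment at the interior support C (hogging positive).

M_C = 148.5 kip·ft

Take M_C as the redundant. Released structure: two simple spans AC and CE with a hinge at C.
Rotations at C on the released spans (each span's end-slope, ×1/EI):
  span AC: UDL 10: wL³/(24EI) = 442.2/EI
  span CE: point load 173 at a = 2.2: Pab(L + b)/(6LEI) = 334.9/EI
  relative rotation θ_0 = (442.2 + 334.9)/EI = 777.1/EI
A unit hogging moment at C produces rotation L₁/(3EI) + L₂/(3EI) = 5.233/EI.
Compatibility: M_C·(L₁+L₂)/(3EI) = θ_0, giving M_C = 148.5 kip·ft (hogging).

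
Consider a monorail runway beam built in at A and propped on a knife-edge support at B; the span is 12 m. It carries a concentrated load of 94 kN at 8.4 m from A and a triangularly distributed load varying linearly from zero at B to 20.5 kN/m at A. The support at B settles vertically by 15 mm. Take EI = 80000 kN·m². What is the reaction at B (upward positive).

R_B = 75.49 kN

Take the reaction at B as the redundant and release it; the primary structure is a cantilever fixed at A.
Deflection at B on the released cantilever, summing each load's contribution:
  point load 94 at a = 8.4: Pa²(3L − a)/(6EI) = 30510/EI
  triangular load, peak 20.5 at the fixed end: w₀L⁴/(30EI) = 14170/EI
  δ_0 = 44680/EI
Tip deflection under a unit load at B: L³/(3EI) = 576/EI.
With EI = 80000 kN·m²: δ_0 = 0.5585 m and δ_{BB} = 0.0072 m/kN.
Compatibility — the beam at B must follow the support down by 0.015 m: δ_0 − R_B·δ_{BB} = 0.015, so R_B = (0.5585 − 0.015)/0.0072 = 75.49 kN.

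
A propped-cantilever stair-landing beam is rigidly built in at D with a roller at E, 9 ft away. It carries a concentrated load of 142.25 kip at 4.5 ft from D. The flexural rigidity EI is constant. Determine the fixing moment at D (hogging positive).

M_D = 240 kip·ft

Remove the prop at E; the released (primary) structure is a cantilever built in at D.
Primary-structure tip deflection at E by superposition:
  point load 142.25 at a = 4.5: Pa²(3L − a)/(6EI) = 10802/EI
Flexibility coefficient — unit upward force at E: δ_{EE} = L³/(3EI) = 243/EI.
Compatibility at E: δ_0 − R_E·δ_{EE} = 0, so R_E = 10802/243 = 44.45 kip.
Moment equilibrium about D: M_D = Σ(load moments about D) − R_E·L = 640.1 − 44.45×9 = 240 kip·ft.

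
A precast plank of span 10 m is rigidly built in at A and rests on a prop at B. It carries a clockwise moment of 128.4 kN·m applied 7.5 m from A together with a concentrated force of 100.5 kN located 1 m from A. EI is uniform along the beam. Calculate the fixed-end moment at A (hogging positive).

M_A = 33.77 kN·m

Remove the prop at B; the released (primary) structure is a cantilever built in at A.
Free-end deflection of the primary structure under the applied loading (downward +):
  clockwise couple 128.4 at a = 7.5: M₀a(2L − a)/(2EI) = 6019/EI
  point load 100.5 at a = 1: Pa²(3L − a)/(6EI) = 485.8/EI
  δ_0 = 6504/EI
Tip deflection under a unit load at B: L³/(3EI) = 333.3/EI.
The prop prevents deflection at B: R_B = δ_0/δ_{BB} = 6504/333.3 = 19.51 kN.
Moment equilibrium about A: M_A = Σ(load moments about A) − R_B·L = 228.9 − 19.51×10 = 33.77 kN·m.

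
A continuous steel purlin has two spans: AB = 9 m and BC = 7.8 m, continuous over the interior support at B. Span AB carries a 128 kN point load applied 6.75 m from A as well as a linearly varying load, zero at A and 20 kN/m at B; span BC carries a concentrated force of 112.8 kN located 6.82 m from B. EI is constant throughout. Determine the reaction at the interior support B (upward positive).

R_B = 214.3 kN

Insert a hinge at B; M_B is the redundant, and each span becomes simply supported.
End slopes at the hinge B, treating each span as simply supported:
  span AB: point load 128 at a = 6.75: Pab(L + a)/(6LEI) = 567/EI
  span AB: triangular load, peak 20: w₀L³/(45EI) = 324/EI
  span BC: point load 112.8 at a = 6.82: Pab(L + b)/(6LEI) = 141.4/EI
  relative rotation θ_0 = (891 + 141.4)/EI = 1032/EI
A unit hogging moment at B produces rotation L₁/(3EI) + L₂/(3EI) = 5.6/EI.
Compatibility: M_B·(L₁+L₂)/(3EI) = θ_0, giving M_B = 184.4 kN·m (hogging).
Span AB, ΣM about A with M_B applied at B: R_B^{AB}·9 = 1404 + 184.4, so R_B^{AB} = 176.5 kN and R_A = 218 − 176.5 = 41.52 kN.
Span BC, ΣM about C: R_B^{BC}·7.8 = 110.5 + 184.4, so R_B^{BC} = 37.81 kN and R_C = 112.8 − 37.81 = 74.99 kN.
R_B = 176.5 + 37.81 = 214.3 kN.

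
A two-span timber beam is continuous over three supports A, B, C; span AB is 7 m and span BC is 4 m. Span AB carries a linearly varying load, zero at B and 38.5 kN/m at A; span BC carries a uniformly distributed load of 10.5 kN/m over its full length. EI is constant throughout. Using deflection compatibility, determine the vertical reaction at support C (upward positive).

Take M_B as the redundant. Released structure: two simple spans AB and BC with a hinge at B.
End slopes at the hinge B, treating each span as simply supported:
  span AB: triangular load, peak 38.5: 7w₀L³/(360EI) = 256.8/EI
  span BC: UDL 10.5: wL³/(24EI) = 28/EI
  relative rotation θ_0 = (256.8 + 28)/EI = 284.8/EI
A unit hogging moment at B produces rotation L₁/(3EI) + L₂/(3EI) = 3.667/EI.
Slope continuity at B: θ_0 = M_B·3.667/EI, so M_B = 284.8/3.667 = 77.67 kN·m (hogging).
Span BC, ΣM about C: R_B^{BC}·4 = 84 + 77.67, so R_B^{BC} = 40.42 kN and R_C = 42 − 40.42 = 1.584 kN.

R_C = 1.584 kN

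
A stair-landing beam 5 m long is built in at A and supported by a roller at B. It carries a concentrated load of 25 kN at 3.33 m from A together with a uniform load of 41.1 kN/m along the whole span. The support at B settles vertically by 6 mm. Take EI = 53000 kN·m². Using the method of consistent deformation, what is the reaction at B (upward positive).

Take the reaction at B as the redundant and release it; the primary structure is a cantilever fixed at A.
Free-end deflection of the primary structure under the applied loading (downward +):
  point load 25 at a = 3.33: Pa²(3L − a)/(6EI) = 539.2/EI
  UDL 41.1: wL⁴/(8EI) = 3211/EI
  δ_0 = 3750/EI
Tip deflection under a unit load at B: L³/(3EI) = 41.67/EI.
With EI = 53000 kN·m²: δ_0 = 0.070757 m and δ_{BB} = 0.000786 m/kN.
Compatibility — the beam at B must follow the support down by 0.006 m: δ_0 − R_B·δ_{BB} = 0.006, so R_B = (0.070757 − 0.006)/0.000786 = 82.37 kN.

R_B = 82.37 kN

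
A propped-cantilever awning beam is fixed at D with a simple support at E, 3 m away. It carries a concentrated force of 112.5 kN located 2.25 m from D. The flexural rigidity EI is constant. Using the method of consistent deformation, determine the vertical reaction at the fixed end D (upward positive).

Take the reaction at E as the redundant and release it; the primary structure is a cantilever fixed at D.
Free-end deflection of the primary structure under the applied loading (downward +):
  point load 112.5 at a = 2.25: Pa²(3L − a)/(6EI) = 640.7/EI
Flexibility coefficient — unit upward force at E: δ_{EE} = L³/(3EI) = 9/EI.
Compatibility at E: δ_0 − R_E·δ_{EE} = 0, so R_E = 640.7/9 = 71.19 kN.
Vertical equilibrium: R_D = ΣP − R_E = 112.5 − 71.19 = 41.31 kN.

R_D = 41.31 kN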